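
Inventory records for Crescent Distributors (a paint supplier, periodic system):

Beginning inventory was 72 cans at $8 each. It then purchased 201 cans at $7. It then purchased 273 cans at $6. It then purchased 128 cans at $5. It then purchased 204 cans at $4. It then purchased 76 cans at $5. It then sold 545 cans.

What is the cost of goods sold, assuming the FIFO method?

Sale 1 (545) [FIFO — oldest first]: 72 @ $8 + 201 @ $7 + 272 @ $6 = $3,615
Ending inventory: 1 @ $6 + 128 @ $5 + 204 @ $4 + 76 @ $5 = $1,842
Check: goods available $5,457 = COGS $3,615 + ending $1,842

COGS = $3,615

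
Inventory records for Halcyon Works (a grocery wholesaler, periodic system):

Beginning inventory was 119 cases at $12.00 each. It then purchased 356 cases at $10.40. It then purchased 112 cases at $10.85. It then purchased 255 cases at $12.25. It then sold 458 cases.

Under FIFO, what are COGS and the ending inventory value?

Sale 1 (458) [FIFO — oldest first]: 119 @ $12.00 + 339 @ $10.40 = $4,953.60
Ending inventory: 17 @ $10.40 + 112 @ $10.85 + 255 @ $12.25 = $4,515.75
Check: goods available $9,469.35 = COGS $4,953.60 + ending $4,515.75

COGS = $4,953.60; ending inventory = $4,515.75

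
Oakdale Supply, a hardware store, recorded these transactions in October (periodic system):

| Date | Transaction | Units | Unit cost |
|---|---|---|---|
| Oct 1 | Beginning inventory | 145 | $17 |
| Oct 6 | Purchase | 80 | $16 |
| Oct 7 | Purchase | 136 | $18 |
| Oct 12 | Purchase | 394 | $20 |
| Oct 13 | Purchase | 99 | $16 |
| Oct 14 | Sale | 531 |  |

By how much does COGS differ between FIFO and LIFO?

$555

FIFO COGS: 145 @ $17 + 80 @ $16 + 136 @ $18 + 170 @ $20 = $9,593
LIFO COGS: 99 @ $16 + 394 @ $20 + 38 @ $18 = $10,148
Difference = |$9,593 − $10,148| = $555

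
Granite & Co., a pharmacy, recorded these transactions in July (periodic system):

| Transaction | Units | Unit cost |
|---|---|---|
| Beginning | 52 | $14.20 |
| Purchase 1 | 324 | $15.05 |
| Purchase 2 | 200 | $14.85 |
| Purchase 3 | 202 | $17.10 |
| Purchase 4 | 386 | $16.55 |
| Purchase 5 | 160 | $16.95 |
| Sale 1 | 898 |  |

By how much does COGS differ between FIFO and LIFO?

FIFO COGS: 52 @ $14.20 + 324 @ $15.05 + 200 @ $14.85 + 202 @ $17.10 + 120 @ $16.55 = $14,024.80
LIFO COGS: 160 @ $16.95 + 386 @ $16.55 + 202 @ $17.10 + 150 @ $14.85 = $14,782.00
Difference = |$14,024.80 − $14,782.00| = $757.20

$757.20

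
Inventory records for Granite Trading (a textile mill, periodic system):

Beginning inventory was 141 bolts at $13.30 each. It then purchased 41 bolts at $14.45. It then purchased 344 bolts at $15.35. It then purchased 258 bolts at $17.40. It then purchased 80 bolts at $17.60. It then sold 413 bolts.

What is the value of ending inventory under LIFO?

Sale 1 (413) [LIFO — newest first]: 80 @ $17.60 + 258 @ $17.40 + 75 @ $15.35 = $7,048.45
Ending inventory: 141 @ $13.30 + 41 @ $14.45 + 269 @ $15.35 = $6,596.90

Ending inventory = $6,596.90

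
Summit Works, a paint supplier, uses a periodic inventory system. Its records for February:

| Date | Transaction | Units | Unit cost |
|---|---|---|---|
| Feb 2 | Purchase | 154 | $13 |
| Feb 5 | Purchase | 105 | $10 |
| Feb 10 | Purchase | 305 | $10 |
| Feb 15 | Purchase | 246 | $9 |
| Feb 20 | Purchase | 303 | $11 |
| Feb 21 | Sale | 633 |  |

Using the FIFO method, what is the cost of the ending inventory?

Feb 21, 633 sold [FIFO — oldest first]: 154 @ $13 + 105 @ $10 + 305 @ $10 + 69 @ $9 = $6,723
Ending inventory: 177 @ $9 + 303 @ $11 = $4,926

Ending inventory = $4,926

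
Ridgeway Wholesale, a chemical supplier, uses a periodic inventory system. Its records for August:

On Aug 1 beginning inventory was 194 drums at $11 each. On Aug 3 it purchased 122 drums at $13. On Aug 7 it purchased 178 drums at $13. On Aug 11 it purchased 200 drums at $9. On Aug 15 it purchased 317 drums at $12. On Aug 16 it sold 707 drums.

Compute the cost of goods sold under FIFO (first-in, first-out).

COGS = $7,990

Aug 16, 707 sold [FIFO — oldest first]: 194 @ $11 + 122 @ $13 + 178 @ $13 + 200 @ $9 + 13 @ $12 = $7,990
Ending inventory: 304 @ $12 = $3,648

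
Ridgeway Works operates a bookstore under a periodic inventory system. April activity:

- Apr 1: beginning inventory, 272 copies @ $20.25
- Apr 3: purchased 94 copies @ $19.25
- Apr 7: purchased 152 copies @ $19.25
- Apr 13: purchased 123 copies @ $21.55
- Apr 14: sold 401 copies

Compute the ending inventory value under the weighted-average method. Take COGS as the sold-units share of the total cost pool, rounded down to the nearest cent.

Ending inventory = $4,827.77

Apr 14, sell 401: 401/641 × $12,894.15 → $8,066.38
Ending inventory (cost pool remaining) = $4,827.77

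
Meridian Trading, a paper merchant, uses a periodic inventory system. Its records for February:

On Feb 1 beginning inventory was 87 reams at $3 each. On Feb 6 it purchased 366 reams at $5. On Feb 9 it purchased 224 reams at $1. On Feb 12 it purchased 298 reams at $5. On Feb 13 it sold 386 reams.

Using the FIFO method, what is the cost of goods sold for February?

Feb 13, 386 sold [FIFO — oldest first]: 87 @ $3 + 299 @ $5 = $1,756
Ending inventory: 67 @ $5 + 224 @ $1 + 298 @ $5 = $2,049

COGS = $1,756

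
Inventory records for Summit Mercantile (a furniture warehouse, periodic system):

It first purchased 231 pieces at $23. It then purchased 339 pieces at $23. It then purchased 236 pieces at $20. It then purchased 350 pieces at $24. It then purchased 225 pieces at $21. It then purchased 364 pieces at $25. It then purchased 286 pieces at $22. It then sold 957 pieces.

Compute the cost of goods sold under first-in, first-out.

Sale 1 (957) [FIFO — oldest first]: 231 @ $23 + 339 @ $23 + 236 @ $20 + 151 @ $24 = $21,454
Ending inventory: 199 @ $24 + 225 @ $21 + 364 @ $25 + 286 @ $22 = $24,893

COGS = $21,454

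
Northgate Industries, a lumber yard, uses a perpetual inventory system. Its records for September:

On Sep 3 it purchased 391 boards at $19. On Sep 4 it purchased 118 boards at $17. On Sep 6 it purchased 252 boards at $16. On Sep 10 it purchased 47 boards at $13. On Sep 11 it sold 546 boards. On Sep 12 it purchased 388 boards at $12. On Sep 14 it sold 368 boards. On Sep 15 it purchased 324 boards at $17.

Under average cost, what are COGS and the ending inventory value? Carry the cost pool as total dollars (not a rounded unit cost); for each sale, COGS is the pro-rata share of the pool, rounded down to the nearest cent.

COGS = $14,733.54; ending inventory = $9,508.46

After Sep 3: 391 on hand, pool $7,429.00 (≈ $19.0000 each)
After Sep 4: 509 on hand, pool $9,435.00 (≈ $18.5363 each)
After Sep 6: 761 on hand, pool $13,467.00 (≈ $17.6965 each)
After Sep 10: 808 on hand, pool $14,078.00 (≈ $17.4233 each)
Sep 11, sell 546: 546/808 × $14,078.00 → $9,513.10
After Sep 12: 650 on hand, pool $9,220.90 (≈ $14.1860 each)
Sep 14, sell 368: 368/650 × $9,220.90 → $5,220.44
After Sep 15: 606 on hand, pool $9,508.46 (≈ $15.6905 each)
Total COGS = $9,513.10 + $5,220.44 = $14,733.54
Ending inventory (cost pool remaining) = $9,508.46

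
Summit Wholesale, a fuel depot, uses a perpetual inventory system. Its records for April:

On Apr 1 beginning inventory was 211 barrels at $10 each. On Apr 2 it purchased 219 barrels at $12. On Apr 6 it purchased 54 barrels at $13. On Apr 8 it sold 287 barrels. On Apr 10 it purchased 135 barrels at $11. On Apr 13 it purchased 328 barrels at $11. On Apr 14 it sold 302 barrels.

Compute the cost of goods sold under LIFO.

COGS = $6,792

Apr 8, 287 sold [LIFO — newest first]: 54 @ $13 + 219 @ $12 + 14 @ $10 = $3,470
Apr 14, 302 sold [LIFO — newest first]: 302 @ $11 = $3,322
Total COGS = $3,470 + $3,322 = $6,792
Ending inventory: 197 @ $10 + 135 @ $11 + 26 @ $11 = $3,741
Check: goods available $10,533 = COGS $6,792 + ending $3,741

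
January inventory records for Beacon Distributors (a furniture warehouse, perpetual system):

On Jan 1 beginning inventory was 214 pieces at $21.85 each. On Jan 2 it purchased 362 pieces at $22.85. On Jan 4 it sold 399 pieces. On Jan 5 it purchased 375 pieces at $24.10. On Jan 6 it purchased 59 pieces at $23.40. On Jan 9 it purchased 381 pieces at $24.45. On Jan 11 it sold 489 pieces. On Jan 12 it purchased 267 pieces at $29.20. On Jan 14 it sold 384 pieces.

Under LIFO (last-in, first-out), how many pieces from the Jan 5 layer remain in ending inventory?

Jan 4, 399 sold [LIFO — newest first]: 362 @ $22.85 + 37 @ $21.85 = $9,080.15
Jan 11, 489 sold [LIFO — newest first]: 381 @ $24.45 + 59 @ $23.40 + 49 @ $24.10 = $11,876.95
Jan 14, 384 sold [LIFO — newest first]: 267 @ $29.20 + 117 @ $24.10 = $10,616.10
Total COGS = $9,080.15 + $11,876.95 + $10,616.10 = $31,573.20
Ending inventory: 177 @ $21.85 + 209 @ $24.10 = $8,904.35

209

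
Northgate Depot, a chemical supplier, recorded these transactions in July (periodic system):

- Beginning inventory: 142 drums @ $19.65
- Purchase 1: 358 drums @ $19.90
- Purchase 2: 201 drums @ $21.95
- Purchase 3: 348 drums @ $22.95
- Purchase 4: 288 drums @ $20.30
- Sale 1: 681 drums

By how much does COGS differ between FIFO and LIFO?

FIFO COGS: 142 @ $19.65 + 358 @ $19.90 + 181 @ $21.95 = $13,887.45
LIFO COGS: 288 @ $20.30 + 348 @ $22.95 + 45 @ $21.95 = $14,820.75
Difference = |$13,887.45 − $14,820.75| = $933.30

$933.30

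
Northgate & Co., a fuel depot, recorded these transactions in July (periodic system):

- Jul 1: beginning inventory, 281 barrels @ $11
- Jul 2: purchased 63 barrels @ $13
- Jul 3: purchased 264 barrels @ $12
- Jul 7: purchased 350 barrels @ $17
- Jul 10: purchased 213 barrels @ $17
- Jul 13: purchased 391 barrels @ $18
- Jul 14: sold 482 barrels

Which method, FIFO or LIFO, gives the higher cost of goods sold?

FIFO COGS: 281 @ $11 + 63 @ $13 + 138 @ $12 = $5,566
LIFO COGS: 391 @ $18 + 91 @ $17 = $8,585

LIFO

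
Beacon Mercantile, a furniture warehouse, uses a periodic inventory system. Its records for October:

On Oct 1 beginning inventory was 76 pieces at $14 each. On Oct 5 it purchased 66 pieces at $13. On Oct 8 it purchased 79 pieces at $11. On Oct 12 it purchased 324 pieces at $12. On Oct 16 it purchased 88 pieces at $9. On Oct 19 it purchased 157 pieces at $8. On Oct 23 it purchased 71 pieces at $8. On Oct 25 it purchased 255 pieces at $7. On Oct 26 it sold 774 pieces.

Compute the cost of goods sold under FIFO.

COGS = $8,599

Oct 26, 774 sold [FIFO — oldest first]: 76 @ $14 + 66 @ $13 + 79 @ $11 + 324 @ $12 + 88 @ $9 + 141 @ $8 = $8,599
Ending inventory: 16 @ $8 + 71 @ $8 + 255 @ $7 = $2,481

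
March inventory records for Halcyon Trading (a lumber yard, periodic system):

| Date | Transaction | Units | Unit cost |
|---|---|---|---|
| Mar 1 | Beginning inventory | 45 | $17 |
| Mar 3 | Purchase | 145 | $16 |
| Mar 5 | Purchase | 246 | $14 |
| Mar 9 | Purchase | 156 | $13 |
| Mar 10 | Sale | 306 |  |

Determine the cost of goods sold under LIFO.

Mar 10, 306 sold [LIFO — newest first]: 156 @ $13 + 150 @ $14 = $4,128
Ending inventory: 45 @ $17 + 145 @ $16 + 96 @ $14 = $4,429
Check: goods available $8,557 = COGS $4,128 + ending $4,429

COGS = $4,128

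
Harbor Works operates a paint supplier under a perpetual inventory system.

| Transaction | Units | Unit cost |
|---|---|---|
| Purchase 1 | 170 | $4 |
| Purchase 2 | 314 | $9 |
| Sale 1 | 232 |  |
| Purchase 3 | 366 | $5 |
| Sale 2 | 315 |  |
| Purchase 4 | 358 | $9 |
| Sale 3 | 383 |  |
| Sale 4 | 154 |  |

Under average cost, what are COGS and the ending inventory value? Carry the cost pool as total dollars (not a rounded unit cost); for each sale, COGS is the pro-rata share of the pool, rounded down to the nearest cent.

COGS = $7,617.35; ending inventory = $940.65

After Purchase 1: 170 on hand, pool $680.00 (≈ $4.0000 each)
After Purchase 2: 484 on hand, pool $3,506.00 (≈ $7.2438 each)
Sale 1, sell 232: 232/484 × $3,506.00 → $1,680.56
After Purchase 3: 618 on hand, pool $3,655.44 (≈ $5.9150 each)
Sale 2, sell 315: 315/618 × $3,655.44 → $1,863.20
After Purchase 4: 661 on hand, pool $5,014.24 (≈ $7.5858 each)
Sale 3, sell 383: 383/661 × $5,014.24 → $2,905.37
Sale 4, sell 154: 154/278 × $2,108.87 → $1,168.22
Total COGS = $1,680.56 + $1,863.20 + $2,905.37 + $1,168.22 = $7,617.35
Ending inventory (cost pool remaining) = $940.65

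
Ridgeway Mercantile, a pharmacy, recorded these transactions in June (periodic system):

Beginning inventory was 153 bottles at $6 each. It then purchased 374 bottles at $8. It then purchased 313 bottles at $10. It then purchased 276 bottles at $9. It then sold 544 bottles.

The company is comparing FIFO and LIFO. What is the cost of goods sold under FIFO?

FIFO COGS: 153 @ $6 + 374 @ $8 + 17 @ $10 = $4,080
LIFO COGS: 276 @ $9 + 268 @ $10 = $5,164

COGS = $4,080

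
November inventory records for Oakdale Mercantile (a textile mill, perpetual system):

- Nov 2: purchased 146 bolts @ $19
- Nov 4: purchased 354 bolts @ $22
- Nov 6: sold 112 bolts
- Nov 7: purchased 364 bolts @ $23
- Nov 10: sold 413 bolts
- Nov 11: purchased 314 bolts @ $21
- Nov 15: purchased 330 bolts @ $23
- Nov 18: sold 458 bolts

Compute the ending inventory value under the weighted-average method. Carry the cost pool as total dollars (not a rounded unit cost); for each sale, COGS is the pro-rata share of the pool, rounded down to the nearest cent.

Ending inventory = $11,564.36

After Nov 2: 146 on hand, pool $2,774.00 (≈ $19.0000 each)
After Nov 4: 500 on hand, pool $10,562.00 (≈ $21.1240 each)
Nov 6, sell 112: 112/500 × $10,562.00 → $2,365.88
After Nov 7: 752 on hand, pool $16,568.12 (≈ $22.0321 each)
Nov 10, sell 413: 413/752 × $16,568.12 → $9,099.24
After Nov 11: 653 on hand, pool $14,062.88 (≈ $21.5358 each)
After Nov 15: 983 on hand, pool $21,652.88 (≈ $22.0273 each)
Nov 18, sell 458: 458/983 × $21,652.88 → $10,088.52
Total COGS = $2,365.88 + $9,099.24 + $10,088.52 = $21,553.64
Ending inventory (cost pool remaining) = $11,564.36
Check: goods available $33,118.00 = COGS $21,553.64 + ending $11,564.36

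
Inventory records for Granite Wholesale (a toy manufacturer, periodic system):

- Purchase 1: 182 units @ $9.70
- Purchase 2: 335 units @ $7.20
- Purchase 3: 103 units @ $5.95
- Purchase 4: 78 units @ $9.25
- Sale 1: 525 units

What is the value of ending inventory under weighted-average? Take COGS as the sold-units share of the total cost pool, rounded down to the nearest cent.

Sale 1, sell 525: 525/698 × $5,511.75 → $4,145.65
Ending inventory (cost pool remaining) = $1,366.10
Check: goods available $5,511.75 = COGS $4,145.65 + ending $1,366.10

Ending inventory = $1,366.10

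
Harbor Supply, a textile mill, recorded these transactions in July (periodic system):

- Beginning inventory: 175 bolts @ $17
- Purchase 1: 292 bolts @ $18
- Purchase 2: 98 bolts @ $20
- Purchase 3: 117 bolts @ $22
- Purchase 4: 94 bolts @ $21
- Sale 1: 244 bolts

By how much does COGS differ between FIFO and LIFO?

$991

FIFO COGS: 175 @ $17 + 69 @ $18 = $4,217
LIFO COGS: 94 @ $21 + 117 @ $22 + 33 @ $20 = $5,208
Difference = |$4,217 − $5,208| = $991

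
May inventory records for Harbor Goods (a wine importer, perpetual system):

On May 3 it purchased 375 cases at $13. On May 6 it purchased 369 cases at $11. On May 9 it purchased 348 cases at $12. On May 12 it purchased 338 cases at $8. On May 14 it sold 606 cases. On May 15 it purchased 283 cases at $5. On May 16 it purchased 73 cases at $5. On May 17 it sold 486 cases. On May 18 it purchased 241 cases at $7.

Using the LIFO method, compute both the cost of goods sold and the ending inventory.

COGS = $9,210; ending inventory = $10,071

May 14, 606 sold [LIFO — newest first]: 338 @ $8 + 268 @ $12 = $5,920
May 17, 486 sold [LIFO — newest first]: 73 @ $5 + 283 @ $5 + 80 @ $12 + 50 @ $11 = $3,290
Total COGS = $5,920 + $3,290 = $9,210
Ending inventory: 375 @ $13 + 319 @ $11 + 241 @ $7 = $10,071
Check: goods available $19,281 = COGS $9,210 + ending $10,071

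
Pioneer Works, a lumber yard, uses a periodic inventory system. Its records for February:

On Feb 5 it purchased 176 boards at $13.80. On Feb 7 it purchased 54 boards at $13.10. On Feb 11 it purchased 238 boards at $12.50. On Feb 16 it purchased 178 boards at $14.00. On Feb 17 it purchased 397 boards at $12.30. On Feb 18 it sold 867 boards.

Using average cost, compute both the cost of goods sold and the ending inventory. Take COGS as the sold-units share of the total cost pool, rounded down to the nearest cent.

Feb 18, sell 867: 867/1043 × $13,486.30 → $11,210.56
Ending inventory (cost pool remaining) = $2,275.74
Check: goods available $13,486.30 = COGS $11,210.56 + ending $2,275.74

COGS = $11,210.56; ending inventory = $2,275.74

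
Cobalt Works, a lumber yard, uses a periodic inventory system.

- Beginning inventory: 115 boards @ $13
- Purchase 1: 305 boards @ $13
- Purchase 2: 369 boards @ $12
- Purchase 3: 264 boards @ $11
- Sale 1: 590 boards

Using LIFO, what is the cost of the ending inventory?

Ending inventory = $5,976

Sale 1 (590) [LIFO — newest first]: 264 @ $11 + 326 @ $12 = $6,816
Ending inventory: 115 @ $13 + 305 @ $13 + 43 @ $12 = $5,976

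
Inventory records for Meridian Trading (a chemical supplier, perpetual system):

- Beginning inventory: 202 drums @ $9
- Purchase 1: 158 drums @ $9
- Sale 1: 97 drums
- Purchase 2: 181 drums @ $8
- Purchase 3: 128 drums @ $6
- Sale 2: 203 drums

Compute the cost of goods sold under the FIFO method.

Sale 1 (97) [FIFO — oldest first]: 97 @ $9 = $873
Sale 2 (203) [FIFO — oldest first]: 105 @ $9 + 98 @ $9 = $1,827
Total COGS = $873 + $1,827 = $2,700
Ending inventory: 60 @ $9 + 181 @ $8 + 128 @ $6 = $2,756

COGS = $2,700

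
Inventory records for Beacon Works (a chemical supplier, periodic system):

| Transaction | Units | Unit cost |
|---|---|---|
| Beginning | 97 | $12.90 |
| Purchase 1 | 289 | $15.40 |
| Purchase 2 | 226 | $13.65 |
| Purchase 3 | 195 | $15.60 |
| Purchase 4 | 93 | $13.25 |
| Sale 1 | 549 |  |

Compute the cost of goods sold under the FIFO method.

Sale 1 (549) [FIFO — oldest first]: 97 @ $12.90 + 289 @ $15.40 + 163 @ $13.65 = $7,926.85
Ending inventory: 63 @ $13.65 + 195 @ $15.60 + 93 @ $13.25 = $5,134.20

COGS = $7,926.85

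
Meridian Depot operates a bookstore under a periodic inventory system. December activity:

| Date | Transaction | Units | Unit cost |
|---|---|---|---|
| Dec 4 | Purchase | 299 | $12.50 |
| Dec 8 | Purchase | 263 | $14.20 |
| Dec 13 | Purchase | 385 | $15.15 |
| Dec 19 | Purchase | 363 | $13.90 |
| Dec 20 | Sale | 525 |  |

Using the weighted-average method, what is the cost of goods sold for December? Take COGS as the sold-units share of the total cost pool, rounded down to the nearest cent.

Dec 20, sell 525: 525/1310 × $18,350.55 → $7,354.22
Ending inventory (cost pool remaining) = $10,996.33

COGS = $7,354.22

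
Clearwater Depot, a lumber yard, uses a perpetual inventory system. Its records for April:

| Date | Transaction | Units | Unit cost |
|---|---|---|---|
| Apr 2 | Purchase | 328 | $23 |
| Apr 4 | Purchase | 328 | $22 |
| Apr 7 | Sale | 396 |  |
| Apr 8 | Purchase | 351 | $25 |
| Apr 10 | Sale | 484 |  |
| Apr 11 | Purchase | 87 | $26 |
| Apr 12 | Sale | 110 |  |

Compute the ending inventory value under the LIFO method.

Apr 7, 396 sold [LIFO — newest first]: 328 @ $22 + 68 @ $23 = $8,780
Apr 10, 484 sold [LIFO — newest first]: 351 @ $25 + 133 @ $23 = $11,834
Apr 12, 110 sold [LIFO — newest first]: 87 @ $26 + 23 @ $23 = $2,791
Total COGS = $8,780 + $11,834 + $2,791 = $23,405
Ending inventory: 104 @ $23 = $2,392

Ending inventory = $2,392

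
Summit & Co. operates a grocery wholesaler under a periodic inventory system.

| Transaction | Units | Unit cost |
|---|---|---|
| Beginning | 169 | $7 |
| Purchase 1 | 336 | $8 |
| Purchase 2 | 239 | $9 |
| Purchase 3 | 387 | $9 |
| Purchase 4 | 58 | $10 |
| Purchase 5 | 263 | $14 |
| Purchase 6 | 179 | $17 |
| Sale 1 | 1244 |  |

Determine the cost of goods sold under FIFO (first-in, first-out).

Sale 1 (1244) [FIFO — oldest first]: 169 @ $7 + 336 @ $8 + 239 @ $9 + 387 @ $9 + 58 @ $10 + 55 @ $14 = $10,855
Ending inventory: 208 @ $14 + 179 @ $17 = $5,955
Check: goods available $16,810 = COGS $10,855 + ending $5,955

COGS = $10,855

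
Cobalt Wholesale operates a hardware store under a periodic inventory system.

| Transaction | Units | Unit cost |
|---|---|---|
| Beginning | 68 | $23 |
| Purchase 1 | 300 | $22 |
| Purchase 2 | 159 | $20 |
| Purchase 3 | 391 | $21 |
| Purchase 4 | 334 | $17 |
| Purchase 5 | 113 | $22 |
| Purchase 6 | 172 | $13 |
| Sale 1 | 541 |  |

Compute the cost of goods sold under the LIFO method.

Sale 1 (541) [LIFO — newest first]: 172 @ $13 + 113 @ $22 + 256 @ $17 = $9,074
Ending inventory: 68 @ $23 + 300 @ $22 + 159 @ $20 + 391 @ $21 + 78 @ $17 = $20,881

COGS = $9,074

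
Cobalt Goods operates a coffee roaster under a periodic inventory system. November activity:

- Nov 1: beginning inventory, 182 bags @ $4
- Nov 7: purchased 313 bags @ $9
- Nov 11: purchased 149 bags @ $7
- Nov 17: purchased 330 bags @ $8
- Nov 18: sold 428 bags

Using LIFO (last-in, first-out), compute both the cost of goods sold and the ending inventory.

COGS = $3,326; ending inventory = $3,902

Nov 18, 428 sold [LIFO — newest first]: 330 @ $8 + 98 @ $7 = $3,326
Ending inventory: 182 @ $4 + 313 @ $9 + 51 @ $7 = $3,902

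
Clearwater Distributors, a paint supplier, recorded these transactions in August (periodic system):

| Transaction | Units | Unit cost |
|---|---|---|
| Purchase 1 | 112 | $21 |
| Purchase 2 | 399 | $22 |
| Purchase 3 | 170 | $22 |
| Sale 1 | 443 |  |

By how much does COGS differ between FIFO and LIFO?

FIFO COGS: 112 @ $21 + 331 @ $22 = $9,634
LIFO COGS: 170 @ $22 + 273 @ $22 = $9,746
Difference = |$9,634 − $9,746| = $112

$112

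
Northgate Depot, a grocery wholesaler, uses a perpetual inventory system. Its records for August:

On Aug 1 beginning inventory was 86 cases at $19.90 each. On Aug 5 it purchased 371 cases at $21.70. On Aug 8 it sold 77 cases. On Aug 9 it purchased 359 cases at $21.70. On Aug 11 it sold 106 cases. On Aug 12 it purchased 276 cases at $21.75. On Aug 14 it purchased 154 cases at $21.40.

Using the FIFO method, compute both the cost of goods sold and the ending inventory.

Aug 8, 77 sold [FIFO — oldest first]: 77 @ $19.90 = $1,532.30
Aug 11, 106 sold [FIFO — oldest first]: 9 @ $19.90 + 97 @ $21.70 = $2,284.00
Total COGS = $1,532.30 + $2,284.00 = $3,816.30
Ending inventory: 274 @ $21.70 + 359 @ $21.70 + 276 @ $21.75 + 154 @ $21.40 = $23,034.70

COGS = $3,816.30; ending inventory = $23,034.70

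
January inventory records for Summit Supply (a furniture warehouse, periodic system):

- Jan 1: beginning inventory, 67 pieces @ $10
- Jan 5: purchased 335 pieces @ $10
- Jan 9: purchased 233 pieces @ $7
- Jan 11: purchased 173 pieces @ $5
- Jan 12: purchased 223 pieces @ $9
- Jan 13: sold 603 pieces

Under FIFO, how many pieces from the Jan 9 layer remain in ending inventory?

32

Jan 13, 603 sold [FIFO — oldest first]: 67 @ $10 + 335 @ $10 + 201 @ $7 = $5,427
Ending inventory: 32 @ $7 + 173 @ $5 + 223 @ $9 = $3,096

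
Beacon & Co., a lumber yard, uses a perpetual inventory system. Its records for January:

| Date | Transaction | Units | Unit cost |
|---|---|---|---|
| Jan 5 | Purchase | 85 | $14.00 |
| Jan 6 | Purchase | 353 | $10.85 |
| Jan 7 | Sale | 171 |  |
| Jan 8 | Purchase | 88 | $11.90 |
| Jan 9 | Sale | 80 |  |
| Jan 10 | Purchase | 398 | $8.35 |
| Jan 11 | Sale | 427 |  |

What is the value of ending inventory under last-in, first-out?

Ending inventory = $2,936.85

Jan 7, 171 sold [LIFO — newest first]: 171 @ $10.85 = $1,855.35
Jan 9, 80 sold [LIFO — newest first]: 80 @ $11.90 = $952.00
Jan 11, 427 sold [LIFO — newest first]: 398 @ $8.35 + 8 @ $11.90 + 21 @ $10.85 = $3,646.35
Total COGS = $1,855.35 + $952.00 + $3,646.35 = $6,453.70
Ending inventory: 85 @ $14.00 + 161 @ $10.85 = $2,936.85
Check: goods available $9,390.55 = COGS $6,453.70 + ending $2,936.85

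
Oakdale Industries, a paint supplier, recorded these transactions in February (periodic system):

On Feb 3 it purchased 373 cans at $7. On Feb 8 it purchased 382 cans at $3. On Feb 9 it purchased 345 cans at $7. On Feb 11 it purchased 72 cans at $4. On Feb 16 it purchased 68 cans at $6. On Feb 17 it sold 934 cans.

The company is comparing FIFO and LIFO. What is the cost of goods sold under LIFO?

FIFO COGS: 373 @ $7 + 382 @ $3 + 179 @ $7 = $5,010
LIFO COGS: 68 @ $6 + 72 @ $4 + 345 @ $7 + 382 @ $3 + 67 @ $7 = $4,726

COGS = $4,726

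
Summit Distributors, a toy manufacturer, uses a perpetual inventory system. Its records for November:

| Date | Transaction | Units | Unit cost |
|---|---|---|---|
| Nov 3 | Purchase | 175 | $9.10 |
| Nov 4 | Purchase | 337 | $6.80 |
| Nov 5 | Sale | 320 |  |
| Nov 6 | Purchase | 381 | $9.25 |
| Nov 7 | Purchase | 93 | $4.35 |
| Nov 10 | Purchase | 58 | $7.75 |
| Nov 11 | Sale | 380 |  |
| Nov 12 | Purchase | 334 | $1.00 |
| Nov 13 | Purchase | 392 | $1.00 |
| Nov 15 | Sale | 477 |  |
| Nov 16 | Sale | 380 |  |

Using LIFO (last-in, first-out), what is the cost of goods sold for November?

COGS = $7,086.05

Nov 5, 320 sold [LIFO — newest first]: 320 @ $6.80 = $2,176.00
Nov 11, 380 sold [LIFO — newest first]: 58 @ $7.75 + 93 @ $4.35 + 229 @ $9.25 = $2,972.30
Nov 15, 477 sold [LIFO — newest first]: 392 @ $1.00 + 85 @ $1.00 = $477.00
Nov 16, 380 sold [LIFO — newest first]: 249 @ $1.00 + 131 @ $9.25 = $1,460.75
Total COGS = $2,176.00 + $2,972.30 + $477.00 + $1,460.75 = $7,086.05
Ending inventory: 175 @ $9.10 + 17 @ $6.80 + 21 @ $9.25 = $1,902.35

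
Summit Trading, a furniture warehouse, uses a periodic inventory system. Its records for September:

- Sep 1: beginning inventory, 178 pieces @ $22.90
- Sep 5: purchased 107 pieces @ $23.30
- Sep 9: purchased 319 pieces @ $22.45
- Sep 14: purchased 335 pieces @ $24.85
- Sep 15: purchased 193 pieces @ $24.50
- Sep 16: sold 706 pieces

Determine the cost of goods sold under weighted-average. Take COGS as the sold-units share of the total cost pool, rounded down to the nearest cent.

COGS = $16,704.57

Sep 16, sell 706: 706/1132 × $26,784.10 → $16,704.57
Ending inventory (cost pool remaining) = $10,079.53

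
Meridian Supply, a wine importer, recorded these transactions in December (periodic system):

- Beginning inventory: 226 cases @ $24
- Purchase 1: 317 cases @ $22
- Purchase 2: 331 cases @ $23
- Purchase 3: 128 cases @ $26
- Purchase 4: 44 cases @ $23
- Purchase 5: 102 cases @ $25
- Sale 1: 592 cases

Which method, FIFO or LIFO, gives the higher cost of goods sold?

LIFO

FIFO COGS: 226 @ $24 + 317 @ $22 + 49 @ $23 = $13,525
LIFO COGS: 102 @ $25 + 44 @ $23 + 128 @ $26 + 318 @ $23 = $14,204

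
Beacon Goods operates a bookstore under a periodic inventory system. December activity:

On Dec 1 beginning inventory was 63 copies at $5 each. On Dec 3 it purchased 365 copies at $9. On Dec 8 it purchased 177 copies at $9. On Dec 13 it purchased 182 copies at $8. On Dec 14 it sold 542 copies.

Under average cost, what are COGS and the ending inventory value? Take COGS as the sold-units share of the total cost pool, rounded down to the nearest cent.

Dec 14, sell 542: 542/787 × $6,649.00 → $4,579.10
Ending inventory (cost pool remaining) = $2,069.90

COGS = $4,579.10; ending inventory = $2,069.90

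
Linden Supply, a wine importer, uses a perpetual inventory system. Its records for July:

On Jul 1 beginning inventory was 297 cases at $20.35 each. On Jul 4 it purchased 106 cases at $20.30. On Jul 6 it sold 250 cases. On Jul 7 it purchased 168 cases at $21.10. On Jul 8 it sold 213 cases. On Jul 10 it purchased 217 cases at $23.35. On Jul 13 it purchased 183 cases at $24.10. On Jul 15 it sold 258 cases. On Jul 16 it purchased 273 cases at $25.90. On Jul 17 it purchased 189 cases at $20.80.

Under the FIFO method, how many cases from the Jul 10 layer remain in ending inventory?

Jul 6, 250 sold [FIFO — oldest first]: 250 @ $20.35 = $5,087.50
Jul 8, 213 sold [FIFO — oldest first]: 47 @ $20.35 + 106 @ $20.30 + 60 @ $21.10 = $4,374.25
Jul 15, 258 sold [FIFO — oldest first]: 108 @ $21.10 + 150 @ $23.35 = $5,781.30
Total COGS = $5,087.50 + $4,374.25 + $5,781.30 = $15,243.05
Ending inventory: 67 @ $23.35 + 183 @ $24.10 + 273 @ $25.90 + 189 @ $20.80 = $16,976.65
Check: goods available $32,219.70 = COGS $15,243.05 + ending $16,976.65

67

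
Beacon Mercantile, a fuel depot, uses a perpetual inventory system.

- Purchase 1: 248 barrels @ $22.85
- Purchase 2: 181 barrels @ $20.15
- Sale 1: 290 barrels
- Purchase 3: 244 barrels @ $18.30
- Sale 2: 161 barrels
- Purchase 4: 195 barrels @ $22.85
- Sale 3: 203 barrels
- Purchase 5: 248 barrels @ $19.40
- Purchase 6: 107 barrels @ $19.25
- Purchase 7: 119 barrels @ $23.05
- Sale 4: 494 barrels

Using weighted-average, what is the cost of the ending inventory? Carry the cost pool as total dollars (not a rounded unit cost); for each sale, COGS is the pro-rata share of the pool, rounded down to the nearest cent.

After Purchase 1: 248 on hand, pool $5,666.80 (≈ $22.8500 each)
After Purchase 2: 429 on hand, pool $9,313.95 (≈ $21.7108 each)
Sale 1, sell 290: 290/429 × $9,313.95 → $6,296.14
After Purchase 3: 383 on hand, pool $7,483.01 (≈ $19.5379 each)
Sale 2, sell 161: 161/383 × $7,483.01 → $3,145.59
After Purchase 4: 417 on hand, pool $8,793.17 (≈ $21.0867 each)
Sale 3, sell 203: 203/417 × $8,793.17 → $4,280.60
After Purchase 5: 462 on hand, pool $9,323.77 (≈ $20.1813 each)
After Purchase 6: 569 on hand, pool $11,383.52 (≈ $20.0062 each)
After Purchase 7: 688 on hand, pool $14,126.47 (≈ $20.5327 each)
Sale 4, sell 494: 494/688 × $14,126.47 → $10,143.13
Total COGS = $6,296.14 + $3,145.59 + $4,280.60 + $10,143.13 = $23,865.46
Ending inventory (cost pool remaining) = $3,983.34
Check: goods available $27,848.80 = COGS $23,865.46 + ending $3,983.34

Ending inventory = $3,983.34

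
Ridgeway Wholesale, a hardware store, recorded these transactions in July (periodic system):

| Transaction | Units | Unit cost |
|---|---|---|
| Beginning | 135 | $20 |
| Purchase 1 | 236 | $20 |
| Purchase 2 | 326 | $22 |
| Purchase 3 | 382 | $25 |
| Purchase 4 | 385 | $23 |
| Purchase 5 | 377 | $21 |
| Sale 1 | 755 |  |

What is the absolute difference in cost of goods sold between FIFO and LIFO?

$569

FIFO COGS: 135 @ $20 + 236 @ $20 + 326 @ $22 + 58 @ $25 = $16,042
LIFO COGS: 377 @ $21 + 378 @ $23 = $16,611
Difference = |$16,042 − $16,611| = $569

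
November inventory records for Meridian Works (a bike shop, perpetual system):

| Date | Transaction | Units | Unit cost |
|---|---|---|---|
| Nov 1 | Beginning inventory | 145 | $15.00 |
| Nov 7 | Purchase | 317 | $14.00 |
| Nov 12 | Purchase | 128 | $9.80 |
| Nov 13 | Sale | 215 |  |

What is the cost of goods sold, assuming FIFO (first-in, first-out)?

COGS = $3,155.00

Nov 13, 215 sold [FIFO — oldest first]: 145 @ $15.00 + 70 @ $14.00 = $3,155.00
Ending inventory: 247 @ $14.00 + 128 @ $9.80 = $4,712.40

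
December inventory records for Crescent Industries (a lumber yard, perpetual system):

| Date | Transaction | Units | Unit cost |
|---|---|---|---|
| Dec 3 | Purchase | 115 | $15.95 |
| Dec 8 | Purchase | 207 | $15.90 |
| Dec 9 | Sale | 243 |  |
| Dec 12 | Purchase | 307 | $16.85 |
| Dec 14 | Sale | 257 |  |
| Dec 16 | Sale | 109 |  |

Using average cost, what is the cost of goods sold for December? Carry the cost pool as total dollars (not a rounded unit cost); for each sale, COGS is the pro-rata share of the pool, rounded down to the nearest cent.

After Dec 3: 115 on hand, pool $1,834.25 (≈ $15.9500 each)
After Dec 8: 322 on hand, pool $5,125.55 (≈ $15.9179 each)
Dec 9, sell 243: 243/322 × $5,125.55 → $3,868.03
After Dec 12: 386 on hand, pool $6,430.47 (≈ $16.6592 each)
Dec 14, sell 257: 257/386 × $6,430.47 → $4,281.42
Dec 16, sell 109: 109/129 × $2,149.05 → $1,815.86
Total COGS = $3,868.03 + $4,281.42 + $1,815.86 = $9,965.31
Ending inventory (cost pool remaining) = $333.19
Check: goods available $10,298.50 = COGS $9,965.31 + ending $333.19

COGS = $9,965.31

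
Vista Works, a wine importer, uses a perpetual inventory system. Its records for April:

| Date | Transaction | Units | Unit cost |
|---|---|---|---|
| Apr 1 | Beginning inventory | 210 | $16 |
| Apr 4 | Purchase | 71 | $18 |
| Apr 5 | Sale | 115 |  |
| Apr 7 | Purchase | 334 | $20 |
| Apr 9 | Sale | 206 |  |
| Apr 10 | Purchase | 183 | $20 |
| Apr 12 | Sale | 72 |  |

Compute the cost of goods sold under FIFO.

Apr 5, 115 sold [FIFO — oldest first]: 115 @ $16 = $1,840
Apr 9, 206 sold [FIFO — oldest first]: 95 @ $16 + 71 @ $18 + 40 @ $20 = $3,598
Apr 12, 72 sold [FIFO — oldest first]: 72 @ $20 = $1,440
Total COGS = $1,840 + $3,598 + $1,440 = $6,878
Ending inventory: 222 @ $20 + 183 @ $20 = $8,100
Check: goods available $14,978 = COGS $6,878 + ending $8,100

COGS = $6,878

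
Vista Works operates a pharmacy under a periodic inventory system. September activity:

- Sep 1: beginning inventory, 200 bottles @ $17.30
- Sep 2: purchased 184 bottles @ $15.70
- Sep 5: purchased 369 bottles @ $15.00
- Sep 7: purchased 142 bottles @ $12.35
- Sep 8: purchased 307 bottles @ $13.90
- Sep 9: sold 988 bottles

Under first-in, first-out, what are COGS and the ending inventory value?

Sep 9, 988 sold [FIFO — oldest first]: 200 @ $17.30 + 184 @ $15.70 + 369 @ $15.00 + 142 @ $12.35 + 93 @ $13.90 = $14,930.20
Ending inventory: 214 @ $13.90 = $2,974.60

COGS = $14,930.20; ending inventory = $2,974.60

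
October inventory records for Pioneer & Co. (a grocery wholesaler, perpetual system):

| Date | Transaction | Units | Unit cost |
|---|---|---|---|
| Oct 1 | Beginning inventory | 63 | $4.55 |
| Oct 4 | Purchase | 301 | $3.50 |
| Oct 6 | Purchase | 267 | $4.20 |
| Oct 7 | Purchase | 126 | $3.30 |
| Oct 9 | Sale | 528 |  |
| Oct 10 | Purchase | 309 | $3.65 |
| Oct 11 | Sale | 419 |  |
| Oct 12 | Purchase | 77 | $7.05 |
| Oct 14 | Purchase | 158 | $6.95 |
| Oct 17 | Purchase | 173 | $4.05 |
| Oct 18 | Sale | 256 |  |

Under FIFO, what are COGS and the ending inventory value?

COGS = $4,965.05; ending inventory = $1,381.75

Oct 9, 528 sold [FIFO — oldest first]: 63 @ $4.55 + 301 @ $3.50 + 164 @ $4.20 = $2,028.95
Oct 11, 419 sold [FIFO — oldest first]: 103 @ $4.20 + 126 @ $3.30 + 190 @ $3.65 = $1,541.90
Oct 18, 256 sold [FIFO — oldest first]: 119 @ $3.65 + 77 @ $7.05 + 60 @ $6.95 = $1,394.20
Total COGS = $2,028.95 + $1,541.90 + $1,394.20 = $4,965.05
Ending inventory: 98 @ $6.95 + 173 @ $4.05 = $1,381.75
Check: goods available $6,346.80 = COGS $4,965.05 + ending $1,381.75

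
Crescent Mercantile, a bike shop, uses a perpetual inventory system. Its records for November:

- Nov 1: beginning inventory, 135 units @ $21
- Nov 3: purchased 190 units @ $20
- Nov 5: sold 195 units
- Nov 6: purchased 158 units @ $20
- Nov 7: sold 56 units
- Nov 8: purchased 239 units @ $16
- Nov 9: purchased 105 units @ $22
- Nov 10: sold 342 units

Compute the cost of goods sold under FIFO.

COGS = $11,555

Nov 5, 195 sold [FIFO — oldest first]: 135 @ $21 + 60 @ $20 = $4,035
Nov 7, 56 sold [FIFO — oldest first]: 56 @ $20 = $1,120
Nov 10, 342 sold [FIFO — oldest first]: 74 @ $20 + 158 @ $20 + 110 @ $16 = $6,400
Total COGS = $4,035 + $1,120 + $6,400 = $11,555
Ending inventory: 129 @ $16 + 105 @ $22 = $4,374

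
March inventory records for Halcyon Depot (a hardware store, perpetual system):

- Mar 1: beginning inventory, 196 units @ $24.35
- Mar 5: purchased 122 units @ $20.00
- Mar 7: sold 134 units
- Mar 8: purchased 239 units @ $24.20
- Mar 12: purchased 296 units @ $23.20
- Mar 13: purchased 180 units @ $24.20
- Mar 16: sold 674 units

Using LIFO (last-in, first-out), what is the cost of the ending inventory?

Mar 7, 134 sold [LIFO — newest first]: 122 @ $20.00 + 12 @ $24.35 = $2,732.20
Mar 16, 674 sold [LIFO — newest first]: 180 @ $24.20 + 296 @ $23.20 + 198 @ $24.20 = $16,014.80
Total COGS = $2,732.20 + $16,014.80 = $18,747.00
Ending inventory: 184 @ $24.35 + 41 @ $24.20 = $5,472.60

Ending inventory = $5,472.60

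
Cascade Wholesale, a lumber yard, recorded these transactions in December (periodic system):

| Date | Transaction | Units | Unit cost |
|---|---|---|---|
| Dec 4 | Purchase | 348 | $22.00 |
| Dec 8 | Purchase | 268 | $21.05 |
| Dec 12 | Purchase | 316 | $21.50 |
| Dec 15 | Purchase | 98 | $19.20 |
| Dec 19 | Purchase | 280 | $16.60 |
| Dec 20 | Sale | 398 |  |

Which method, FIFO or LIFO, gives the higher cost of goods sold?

FIFO COGS: 348 @ $22.00 + 50 @ $21.05 = $8,708.50
LIFO COGS: 280 @ $16.60 + 98 @ $19.20 + 20 @ $21.50 = $6,959.60

FIFO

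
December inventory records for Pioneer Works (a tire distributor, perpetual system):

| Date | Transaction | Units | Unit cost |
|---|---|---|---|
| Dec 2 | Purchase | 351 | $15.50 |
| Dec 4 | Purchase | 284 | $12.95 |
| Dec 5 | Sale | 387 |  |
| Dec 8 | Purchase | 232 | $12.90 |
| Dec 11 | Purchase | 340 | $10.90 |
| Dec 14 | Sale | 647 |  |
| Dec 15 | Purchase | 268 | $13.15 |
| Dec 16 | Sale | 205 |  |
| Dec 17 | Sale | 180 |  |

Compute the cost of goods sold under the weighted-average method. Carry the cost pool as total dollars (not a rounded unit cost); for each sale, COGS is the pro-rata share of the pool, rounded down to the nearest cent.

After Dec 2: 351 on hand, pool $5,440.50 (≈ $15.5000 each)
After Dec 4: 635 on hand, pool $9,118.30 (≈ $14.3595 each)
Dec 5, sell 387: 387/635 × $9,118.30 → $5,557.13
After Dec 8: 480 on hand, pool $6,553.97 (≈ $13.6541 each)
After Dec 11: 820 on hand, pool $10,259.97 (≈ $12.5122 each)
Dec 14, sell 647: 647/820 × $10,259.97 → $8,095.36
After Dec 15: 441 on hand, pool $5,688.81 (≈ $12.8998 each)
Dec 16, sell 205: 205/441 × $5,688.81 → $2,644.45
Dec 17, sell 180: 180/236 × $3,044.36 → $2,321.96
Total COGS = $5,557.13 + $8,095.36 + $2,644.45 + $2,321.96 = $18,618.90
Ending inventory (cost pool remaining) = $722.40

COGS = $18,618.90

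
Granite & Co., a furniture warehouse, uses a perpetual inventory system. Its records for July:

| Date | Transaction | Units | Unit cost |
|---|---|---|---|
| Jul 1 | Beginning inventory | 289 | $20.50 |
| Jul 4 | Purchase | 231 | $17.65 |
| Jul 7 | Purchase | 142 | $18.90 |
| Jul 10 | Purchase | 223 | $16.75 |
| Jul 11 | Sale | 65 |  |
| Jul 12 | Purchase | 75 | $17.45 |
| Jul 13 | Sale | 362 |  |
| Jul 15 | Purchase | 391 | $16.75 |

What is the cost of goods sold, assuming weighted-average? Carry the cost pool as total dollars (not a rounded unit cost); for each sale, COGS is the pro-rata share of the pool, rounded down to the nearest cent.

After Jul 1: 289 on hand, pool $5,924.50 (≈ $20.5000 each)
After Jul 4: 520 on hand, pool $10,001.65 (≈ $19.2339 each)
After Jul 7: 662 on hand, pool $12,685.45 (≈ $19.1623 each)
After Jul 10: 885 on hand, pool $16,420.70 (≈ $18.5545 each)
Jul 11, sell 65: 65/885 × $16,420.70 → $1,206.04
After Jul 12: 895 on hand, pool $16,523.41 (≈ $18.4619 each)
Jul 13, sell 362: 362/895 × $16,523.41 → $6,683.21
After Jul 15: 924 on hand, pool $16,389.45 (≈ $17.7375 each)
Total COGS = $1,206.04 + $6,683.21 = $7,889.25
Ending inventory (cost pool remaining) = $16,389.45
Check: goods available $24,278.70 = COGS $7,889.25 + ending $16,389.45

COGS = $7,889.25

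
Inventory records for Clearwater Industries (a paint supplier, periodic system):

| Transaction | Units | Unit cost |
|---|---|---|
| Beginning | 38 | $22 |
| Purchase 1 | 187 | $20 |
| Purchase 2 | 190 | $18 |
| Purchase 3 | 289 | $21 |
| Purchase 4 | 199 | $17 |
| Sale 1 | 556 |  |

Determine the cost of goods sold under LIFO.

Sale 1 (556) [LIFO — newest first]: 199 @ $17 + 289 @ $21 + 68 @ $18 = $10,676
Ending inventory: 38 @ $22 + 187 @ $20 + 122 @ $18 = $6,772
Check: goods available $17,448 = COGS $10,676 + ending $6,772

COGS = $10,676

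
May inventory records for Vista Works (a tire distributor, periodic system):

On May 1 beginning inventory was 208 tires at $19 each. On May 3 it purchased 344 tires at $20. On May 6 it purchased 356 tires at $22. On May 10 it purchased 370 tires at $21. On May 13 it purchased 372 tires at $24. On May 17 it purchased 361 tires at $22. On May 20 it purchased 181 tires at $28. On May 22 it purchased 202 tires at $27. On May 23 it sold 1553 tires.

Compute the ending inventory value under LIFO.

May 23, 1553 sold [LIFO — newest first]: 202 @ $27 + 181 @ $28 + 361 @ $22 + 372 @ $24 + 370 @ $21 + 67 @ $22 = $36,636
Ending inventory: 208 @ $19 + 344 @ $20 + 289 @ $22 = $17,190
Check: goods available $53,826 = COGS $36,636 + ending $17,190

Ending inventory = $17,190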